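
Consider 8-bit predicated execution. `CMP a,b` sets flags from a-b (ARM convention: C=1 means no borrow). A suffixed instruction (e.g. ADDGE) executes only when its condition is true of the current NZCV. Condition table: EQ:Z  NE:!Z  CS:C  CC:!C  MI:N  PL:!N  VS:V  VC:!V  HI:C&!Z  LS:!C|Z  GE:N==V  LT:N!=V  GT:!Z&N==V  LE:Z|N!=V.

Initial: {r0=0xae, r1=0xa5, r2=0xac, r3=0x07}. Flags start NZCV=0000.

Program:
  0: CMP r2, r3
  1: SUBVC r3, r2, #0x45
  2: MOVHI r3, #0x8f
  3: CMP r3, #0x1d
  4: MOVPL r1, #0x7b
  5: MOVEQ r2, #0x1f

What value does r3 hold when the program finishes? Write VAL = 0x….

VAL = 0x8f

0: ✓ CMP  NZCV=1010
1: ✓ SUBVC  r3←0x67
2: ✓ MOVHI  r3←0x8f
3: ✓ CMP  NZCV=0011
4: ✓ MOVPL  r1←0x7b
5: · MOVEQ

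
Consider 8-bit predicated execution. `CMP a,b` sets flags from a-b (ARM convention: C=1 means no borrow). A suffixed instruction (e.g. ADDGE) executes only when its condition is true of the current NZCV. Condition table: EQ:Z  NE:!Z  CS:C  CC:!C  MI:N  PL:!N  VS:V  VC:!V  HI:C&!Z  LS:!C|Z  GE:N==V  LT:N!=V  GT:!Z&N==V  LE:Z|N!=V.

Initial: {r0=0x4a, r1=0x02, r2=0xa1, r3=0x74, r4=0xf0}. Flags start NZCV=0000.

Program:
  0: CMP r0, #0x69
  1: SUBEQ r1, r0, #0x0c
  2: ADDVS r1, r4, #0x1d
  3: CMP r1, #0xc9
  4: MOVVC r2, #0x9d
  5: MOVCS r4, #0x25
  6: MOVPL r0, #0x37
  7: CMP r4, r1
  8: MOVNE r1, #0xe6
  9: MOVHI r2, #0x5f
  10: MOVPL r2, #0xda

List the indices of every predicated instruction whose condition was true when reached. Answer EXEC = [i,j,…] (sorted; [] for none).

EXEC = [4,6,8,9]

0: ✓ CMP  NZCV=1000
1: · SUBEQ
2: · ADDVS
3: ✓ CMP  NZCV=0000
4: ✓ MOVVC  r2←0x9d
5: · MOVCS
6: ✓ MOVPL  r0←0x37
7: ✓ CMP  NZCV=1010
8: ✓ MOVNE  r1←0xe6
9: ✓ MOVHI  r2←0x5f
10: · MOVPL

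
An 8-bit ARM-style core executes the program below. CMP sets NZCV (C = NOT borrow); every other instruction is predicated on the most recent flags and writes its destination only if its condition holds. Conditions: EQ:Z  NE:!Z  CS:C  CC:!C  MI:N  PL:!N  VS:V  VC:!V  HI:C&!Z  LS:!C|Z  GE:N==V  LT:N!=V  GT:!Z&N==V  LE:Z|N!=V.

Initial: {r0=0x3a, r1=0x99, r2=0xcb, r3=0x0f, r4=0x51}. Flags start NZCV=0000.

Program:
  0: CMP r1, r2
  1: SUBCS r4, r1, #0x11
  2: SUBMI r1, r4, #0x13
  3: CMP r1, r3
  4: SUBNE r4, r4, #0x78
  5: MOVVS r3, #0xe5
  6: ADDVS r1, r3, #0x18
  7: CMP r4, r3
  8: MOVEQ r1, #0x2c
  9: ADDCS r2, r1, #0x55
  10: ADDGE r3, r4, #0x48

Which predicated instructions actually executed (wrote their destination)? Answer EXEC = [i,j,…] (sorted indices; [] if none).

EXEC = [2,4,9]

[0] flags=1000 → (cmp)
[1] flags=1000 CS?F → skip
[2] flags=1000 MI?T → r1=0x3e
[3] flags=0010 → (cmp)
[4] flags=0010 NE?T → r4=0xd9
[5] flags=0010 VS?F → skip
[6] flags=0010 VS?F → skip
[7] flags=1010 → (cmp)
[8] flags=1010 EQ?F → skip
[9] flags=1010 CS?T → r2=0x93
[10] flags=1010 GE?F → skip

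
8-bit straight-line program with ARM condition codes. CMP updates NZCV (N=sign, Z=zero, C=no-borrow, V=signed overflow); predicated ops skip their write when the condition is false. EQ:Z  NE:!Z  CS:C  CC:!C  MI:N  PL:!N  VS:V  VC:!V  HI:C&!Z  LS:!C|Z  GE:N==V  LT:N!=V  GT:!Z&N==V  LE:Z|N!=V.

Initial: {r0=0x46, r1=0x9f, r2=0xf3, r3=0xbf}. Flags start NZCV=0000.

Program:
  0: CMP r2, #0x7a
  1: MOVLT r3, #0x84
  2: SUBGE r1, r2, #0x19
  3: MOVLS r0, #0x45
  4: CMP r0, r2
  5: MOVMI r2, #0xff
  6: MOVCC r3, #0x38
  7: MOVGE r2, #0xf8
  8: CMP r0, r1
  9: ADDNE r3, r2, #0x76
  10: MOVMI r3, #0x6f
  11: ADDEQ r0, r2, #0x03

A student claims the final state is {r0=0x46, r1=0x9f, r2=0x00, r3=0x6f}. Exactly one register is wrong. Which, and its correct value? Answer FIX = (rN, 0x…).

[0] flags=0011 → (cmp)
[1] flags=0011 LT?T → r3=0x84
[2] flags=0011 GE?F → skip
[3] flags=0011 LS?F → skip
[4] flags=0000 → (cmp)
[5] flags=0000 MI?F → skip
[6] flags=0000 CC?T → r3=0x38
[7] flags=0000 GE?T → r2=0xf8
[8] flags=1001 → (cmp)
[9] flags=1001 NE?T → r3=0x6e
[10] flags=1001 MI?T → r3=0x6f
[11] flags=1001 EQ?F → skip

FIX = (r2, 0xf8)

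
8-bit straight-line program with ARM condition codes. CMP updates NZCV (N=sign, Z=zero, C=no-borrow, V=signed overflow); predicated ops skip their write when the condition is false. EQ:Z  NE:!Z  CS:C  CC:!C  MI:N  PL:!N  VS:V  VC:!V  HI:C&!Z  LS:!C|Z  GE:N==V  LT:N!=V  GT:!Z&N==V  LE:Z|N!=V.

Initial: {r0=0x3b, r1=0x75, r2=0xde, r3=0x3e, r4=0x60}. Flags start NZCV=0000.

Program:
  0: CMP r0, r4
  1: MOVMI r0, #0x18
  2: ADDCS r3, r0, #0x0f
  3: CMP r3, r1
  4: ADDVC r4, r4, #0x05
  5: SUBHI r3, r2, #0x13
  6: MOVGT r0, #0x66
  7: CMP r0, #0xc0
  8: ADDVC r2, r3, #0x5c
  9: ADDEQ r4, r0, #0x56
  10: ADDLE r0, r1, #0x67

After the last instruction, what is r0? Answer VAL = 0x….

VAL = 0x18

[0] flags=1000 → (cmp)
[1] flags=1000 MI?T → r0=0x18
[2] flags=1000 CS?F → skip
[3] flags=1000 → (cmp)
[4] flags=1000 VC?T → r4=0x65
[5] flags=1000 HI?F → skip
[6] flags=1000 GT?F → skip
[7] flags=0000 → (cmp)
[8] flags=0000 VC?T → r2=0x9a
[9] flags=0000 EQ?F → skip
[10] flags=0000 LE?F → skip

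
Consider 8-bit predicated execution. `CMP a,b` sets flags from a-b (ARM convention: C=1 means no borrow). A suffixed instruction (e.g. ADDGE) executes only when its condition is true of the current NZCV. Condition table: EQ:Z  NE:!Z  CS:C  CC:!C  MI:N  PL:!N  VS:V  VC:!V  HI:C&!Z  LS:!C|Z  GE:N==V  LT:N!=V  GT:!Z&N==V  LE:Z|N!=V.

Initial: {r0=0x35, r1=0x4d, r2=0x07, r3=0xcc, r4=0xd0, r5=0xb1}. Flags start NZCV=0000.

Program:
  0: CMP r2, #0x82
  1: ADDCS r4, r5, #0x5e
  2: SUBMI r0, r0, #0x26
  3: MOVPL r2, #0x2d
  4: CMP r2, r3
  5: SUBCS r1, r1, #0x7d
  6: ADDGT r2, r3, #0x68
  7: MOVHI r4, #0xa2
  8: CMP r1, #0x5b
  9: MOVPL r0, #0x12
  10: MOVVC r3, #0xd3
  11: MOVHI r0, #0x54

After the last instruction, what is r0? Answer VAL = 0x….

VAL = 0x0f

0: ✓ CMP  NZCV=1001
1: · ADDCS
2: ✓ SUBMI  r0←0x0f
3: · MOVPL
4: ✓ CMP  NZCV=0000
5: · SUBCS
6: ✓ ADDGT  r2←0x34
7: · MOVHI
8: ✓ CMP  NZCV=1000
9: · MOVPL
10: ✓ MOVVC  r3←0xd3
11: · MOVHI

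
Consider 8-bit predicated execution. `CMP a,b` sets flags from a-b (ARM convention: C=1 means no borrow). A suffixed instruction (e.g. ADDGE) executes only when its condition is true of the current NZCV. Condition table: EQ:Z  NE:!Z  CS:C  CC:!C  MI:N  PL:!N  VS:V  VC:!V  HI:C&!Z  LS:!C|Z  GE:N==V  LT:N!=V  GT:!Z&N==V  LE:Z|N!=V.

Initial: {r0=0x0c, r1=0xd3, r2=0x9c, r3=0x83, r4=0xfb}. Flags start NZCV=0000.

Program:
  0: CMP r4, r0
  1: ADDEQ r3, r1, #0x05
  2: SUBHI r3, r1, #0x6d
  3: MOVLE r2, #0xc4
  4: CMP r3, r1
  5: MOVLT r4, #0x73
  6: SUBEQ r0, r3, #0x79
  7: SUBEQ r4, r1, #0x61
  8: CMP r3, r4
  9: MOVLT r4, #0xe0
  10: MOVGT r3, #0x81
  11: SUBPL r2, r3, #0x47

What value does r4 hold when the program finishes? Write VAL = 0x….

VAL = 0xfb

[0] flags=1010 → (cmp)
[1] flags=1010 EQ?F → skip
[2] flags=1010 HI?T → r3=0x66
[3] flags=1010 LE?T → r2=0xc4
[4] flags=1001 → (cmp)
[5] flags=1001 LT?F → skip
[6] flags=1001 EQ?F → skip
[7] flags=1001 EQ?F → skip
[8] flags=0000 → (cmp)
[9] flags=0000 LT?F → skip
[10] flags=0000 GT?T → r3=0x81
[11] flags=0000 PL?T → r2=0x3a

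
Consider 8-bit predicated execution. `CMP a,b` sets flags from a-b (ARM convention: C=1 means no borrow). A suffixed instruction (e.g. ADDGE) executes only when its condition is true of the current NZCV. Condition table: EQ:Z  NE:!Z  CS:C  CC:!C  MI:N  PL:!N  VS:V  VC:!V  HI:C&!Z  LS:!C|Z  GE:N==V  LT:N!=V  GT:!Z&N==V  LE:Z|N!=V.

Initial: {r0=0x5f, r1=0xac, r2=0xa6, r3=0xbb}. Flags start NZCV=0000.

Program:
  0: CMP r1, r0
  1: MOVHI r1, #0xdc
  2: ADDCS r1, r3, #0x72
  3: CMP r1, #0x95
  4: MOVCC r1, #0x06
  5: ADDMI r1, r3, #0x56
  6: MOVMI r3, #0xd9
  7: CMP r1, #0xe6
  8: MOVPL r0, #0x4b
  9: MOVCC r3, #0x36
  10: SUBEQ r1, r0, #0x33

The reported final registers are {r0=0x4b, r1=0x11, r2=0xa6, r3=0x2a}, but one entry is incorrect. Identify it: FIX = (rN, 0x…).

FIX = (r3, 0x36)

[0] flags=0011 → (cmp)
[1] flags=0011 HI?T → r1=0xdc
[2] flags=0011 CS?T → r1=0x2d
[3] flags=1001 → (cmp)
[4] flags=1001 CC?T → r1=0x06
[5] flags=1001 MI?T → r1=0x11
[6] flags=1001 MI?T → r3=0xd9
[7] flags=0000 → (cmp)
[8] flags=0000 PL?T → r0=0x4b
[9] flags=0000 CC?T → r3=0x36
[10] flags=0000 EQ?F → skip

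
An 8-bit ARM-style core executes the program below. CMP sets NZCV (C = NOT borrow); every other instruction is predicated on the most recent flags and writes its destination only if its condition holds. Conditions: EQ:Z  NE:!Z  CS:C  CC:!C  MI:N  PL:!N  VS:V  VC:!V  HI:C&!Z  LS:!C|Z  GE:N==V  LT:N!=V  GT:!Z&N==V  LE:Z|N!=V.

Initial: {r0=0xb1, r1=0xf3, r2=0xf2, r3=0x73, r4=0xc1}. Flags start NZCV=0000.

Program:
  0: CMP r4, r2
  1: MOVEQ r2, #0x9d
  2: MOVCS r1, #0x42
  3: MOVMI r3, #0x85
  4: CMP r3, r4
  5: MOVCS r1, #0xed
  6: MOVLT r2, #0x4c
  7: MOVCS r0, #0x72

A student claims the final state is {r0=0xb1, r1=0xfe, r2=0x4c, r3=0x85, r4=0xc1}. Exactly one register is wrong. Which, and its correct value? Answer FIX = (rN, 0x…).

FIX = (r1, 0xf3)

0: ✓ CMP  NZCV=1000
1: · MOVEQ
2: · MOVCS
3: ✓ MOVMI  r3←0x85
4: ✓ CMP  NZCV=1000
5: · MOVCS
6: ✓ MOVLT  r2←0x4c
7: · MOVCS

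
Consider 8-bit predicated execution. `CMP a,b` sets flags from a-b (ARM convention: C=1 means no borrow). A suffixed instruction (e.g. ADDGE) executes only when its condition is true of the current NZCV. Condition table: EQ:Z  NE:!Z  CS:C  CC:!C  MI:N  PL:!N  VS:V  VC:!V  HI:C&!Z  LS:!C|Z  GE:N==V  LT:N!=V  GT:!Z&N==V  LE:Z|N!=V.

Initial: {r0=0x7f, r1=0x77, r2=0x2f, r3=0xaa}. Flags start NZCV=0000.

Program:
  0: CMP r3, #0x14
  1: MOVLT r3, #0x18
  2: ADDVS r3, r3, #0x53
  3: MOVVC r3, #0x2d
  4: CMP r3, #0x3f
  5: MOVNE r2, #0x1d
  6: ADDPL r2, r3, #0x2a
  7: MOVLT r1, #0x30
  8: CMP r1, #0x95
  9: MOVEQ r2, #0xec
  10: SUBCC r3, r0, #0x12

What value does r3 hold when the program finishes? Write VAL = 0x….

VAL = 0x6d

[0] flags=1010 → (cmp)
[1] flags=1010 LT?T → r3=0x18
[2] flags=1010 VS?F → skip
[3] flags=1010 VC?T → r3=0x2d
[4] flags=1000 → (cmp)
[5] flags=1000 NE?T → r2=0x1d
[6] flags=1000 PL?F → skip
[7] flags=1000 LT?T → r1=0x30
[8] flags=1001 → (cmp)
[9] flags=1001 EQ?F → skip
[10] flags=1001 CC?T → r3=0x6d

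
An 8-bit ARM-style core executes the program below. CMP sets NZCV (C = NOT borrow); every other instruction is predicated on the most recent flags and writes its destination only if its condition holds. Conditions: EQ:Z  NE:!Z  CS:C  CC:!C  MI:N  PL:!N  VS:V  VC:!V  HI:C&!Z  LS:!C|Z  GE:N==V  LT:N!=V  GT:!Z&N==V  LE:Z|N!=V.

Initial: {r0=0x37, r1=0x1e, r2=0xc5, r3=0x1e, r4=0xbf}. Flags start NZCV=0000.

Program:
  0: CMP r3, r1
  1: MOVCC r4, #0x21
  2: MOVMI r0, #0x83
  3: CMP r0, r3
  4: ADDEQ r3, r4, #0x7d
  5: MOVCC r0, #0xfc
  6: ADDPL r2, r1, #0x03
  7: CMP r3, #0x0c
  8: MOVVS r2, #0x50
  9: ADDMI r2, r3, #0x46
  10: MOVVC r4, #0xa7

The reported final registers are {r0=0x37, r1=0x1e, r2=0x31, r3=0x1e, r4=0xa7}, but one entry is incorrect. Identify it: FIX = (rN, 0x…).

0: ✓ CMP  NZCV=0110
1: · MOVCC
2: · MOVMI
3: ✓ CMP  NZCV=0010
4: · ADDEQ
5: · MOVCC
6: ✓ ADDPL  r2←0x21
7: ✓ CMP  NZCV=0010
8: · MOVVS
9: · ADDMI
10: ✓ MOVVC  r4←0xa7

FIX = (r2, 0x21)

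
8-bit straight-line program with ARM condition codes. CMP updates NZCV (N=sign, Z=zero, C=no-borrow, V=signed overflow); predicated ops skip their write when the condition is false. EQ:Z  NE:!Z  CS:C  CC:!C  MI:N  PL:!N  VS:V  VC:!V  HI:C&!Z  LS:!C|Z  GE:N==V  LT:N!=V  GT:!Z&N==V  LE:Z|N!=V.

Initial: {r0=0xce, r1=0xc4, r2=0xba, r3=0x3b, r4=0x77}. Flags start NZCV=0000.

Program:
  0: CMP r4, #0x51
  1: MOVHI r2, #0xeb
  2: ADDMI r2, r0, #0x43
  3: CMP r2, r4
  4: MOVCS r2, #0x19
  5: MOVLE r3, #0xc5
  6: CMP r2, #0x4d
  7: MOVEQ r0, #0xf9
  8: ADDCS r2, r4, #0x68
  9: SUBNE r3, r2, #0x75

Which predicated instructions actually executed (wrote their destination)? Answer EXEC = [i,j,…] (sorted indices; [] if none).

0: ✓ CMP  NZCV=0010
1: ✓ MOVHI  r2←0xeb
2: · ADDMI
3: ✓ CMP  NZCV=0011
4: ✓ MOVCS  r2←0x19
5: ✓ MOVLE  r3←0xc5
6: ✓ CMP  NZCV=1000
7: · MOVEQ
8: · ADDCS
9: ✓ SUBNE  r3←0xa4

EXEC = [1,4,5,9]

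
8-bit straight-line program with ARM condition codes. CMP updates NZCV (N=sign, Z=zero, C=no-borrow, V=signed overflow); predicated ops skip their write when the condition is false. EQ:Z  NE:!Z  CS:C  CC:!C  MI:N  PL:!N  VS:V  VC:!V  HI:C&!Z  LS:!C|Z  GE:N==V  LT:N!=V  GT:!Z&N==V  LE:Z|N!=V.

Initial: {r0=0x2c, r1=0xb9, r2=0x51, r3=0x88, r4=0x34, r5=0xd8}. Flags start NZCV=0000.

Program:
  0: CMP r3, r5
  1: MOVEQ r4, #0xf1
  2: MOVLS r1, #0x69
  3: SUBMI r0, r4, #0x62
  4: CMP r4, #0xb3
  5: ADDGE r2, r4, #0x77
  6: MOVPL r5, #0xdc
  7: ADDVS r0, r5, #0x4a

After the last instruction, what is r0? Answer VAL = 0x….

VAL = 0x22

0: ✓ CMP  NZCV=1000
1: · MOVEQ
2: ✓ MOVLS  r1←0x69
3: ✓ SUBMI  r0←0xd2
4: ✓ CMP  NZCV=1001
5: ✓ ADDGE  r2←0xab
6: · MOVPL
7: ✓ ADDVS  r0←0x22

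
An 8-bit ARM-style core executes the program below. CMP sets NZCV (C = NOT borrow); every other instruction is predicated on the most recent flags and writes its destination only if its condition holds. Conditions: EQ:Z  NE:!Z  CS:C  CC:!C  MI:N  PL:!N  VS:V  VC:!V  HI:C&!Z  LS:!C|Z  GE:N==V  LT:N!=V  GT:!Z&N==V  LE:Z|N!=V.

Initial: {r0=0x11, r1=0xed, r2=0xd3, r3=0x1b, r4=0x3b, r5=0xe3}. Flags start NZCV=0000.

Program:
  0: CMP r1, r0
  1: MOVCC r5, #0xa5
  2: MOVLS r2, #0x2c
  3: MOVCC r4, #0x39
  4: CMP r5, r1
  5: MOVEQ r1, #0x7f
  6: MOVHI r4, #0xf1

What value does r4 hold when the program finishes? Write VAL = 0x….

VAL = 0x3b

0: ✓ CMP  NZCV=1010
1: · MOVCC
2: · MOVLS
3: · MOVCC
4: ✓ CMP  NZCV=1000
5: · MOVEQ
6: · MOVHI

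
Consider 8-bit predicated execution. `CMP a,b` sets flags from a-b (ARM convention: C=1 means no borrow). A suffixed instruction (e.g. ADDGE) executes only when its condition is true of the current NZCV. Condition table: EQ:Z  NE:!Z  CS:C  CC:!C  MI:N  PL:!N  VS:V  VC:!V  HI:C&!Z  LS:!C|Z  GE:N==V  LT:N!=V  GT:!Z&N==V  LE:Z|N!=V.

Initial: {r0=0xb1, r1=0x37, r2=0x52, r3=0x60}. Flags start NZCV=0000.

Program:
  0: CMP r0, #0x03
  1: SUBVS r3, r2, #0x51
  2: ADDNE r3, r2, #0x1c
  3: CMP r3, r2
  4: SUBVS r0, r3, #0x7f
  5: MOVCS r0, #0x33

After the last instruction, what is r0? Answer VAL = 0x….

VAL = 0x33

[0] flags=1010 → (cmp)
[1] flags=1010 VS?F → skip
[2] flags=1010 NE?T → r3=0x6e
[3] flags=0010 → (cmp)
[4] flags=0010 VS?F → skip
[5] flags=0010 CS?T → r0=0x33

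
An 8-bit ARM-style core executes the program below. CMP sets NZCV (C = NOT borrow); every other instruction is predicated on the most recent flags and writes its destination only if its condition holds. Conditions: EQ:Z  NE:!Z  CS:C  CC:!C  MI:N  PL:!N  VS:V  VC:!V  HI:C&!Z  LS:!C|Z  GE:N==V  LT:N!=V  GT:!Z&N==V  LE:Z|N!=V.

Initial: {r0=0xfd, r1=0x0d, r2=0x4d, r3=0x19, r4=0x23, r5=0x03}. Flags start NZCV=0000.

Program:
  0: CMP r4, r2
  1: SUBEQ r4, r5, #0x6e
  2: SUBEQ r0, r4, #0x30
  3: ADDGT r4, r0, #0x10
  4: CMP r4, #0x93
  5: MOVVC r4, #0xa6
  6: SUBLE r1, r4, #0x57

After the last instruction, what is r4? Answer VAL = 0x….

VAL = 0x23

0: ✓ CMP  NZCV=1000
1: · SUBEQ
2: · SUBEQ
3: · ADDGT
4: ✓ CMP  NZCV=1001
5: · MOVVC
6: · SUBLE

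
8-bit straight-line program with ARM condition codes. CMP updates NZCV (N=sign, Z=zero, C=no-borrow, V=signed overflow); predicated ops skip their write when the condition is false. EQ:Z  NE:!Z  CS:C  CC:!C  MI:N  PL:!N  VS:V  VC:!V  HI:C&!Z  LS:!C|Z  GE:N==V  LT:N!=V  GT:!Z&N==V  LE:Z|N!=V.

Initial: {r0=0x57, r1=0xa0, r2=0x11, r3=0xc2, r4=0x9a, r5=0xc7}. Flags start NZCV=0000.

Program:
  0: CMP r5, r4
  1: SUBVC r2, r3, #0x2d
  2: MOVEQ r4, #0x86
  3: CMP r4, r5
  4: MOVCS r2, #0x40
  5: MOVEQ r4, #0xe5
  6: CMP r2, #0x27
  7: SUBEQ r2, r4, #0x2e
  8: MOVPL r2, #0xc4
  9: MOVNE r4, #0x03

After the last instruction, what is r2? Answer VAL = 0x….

VAL = 0xc4

0: ✓ CMP  NZCV=0010
1: ✓ SUBVC  r2←0x95
2: · MOVEQ
3: ✓ CMP  NZCV=1000
4: · MOVCS
5: · MOVEQ
6: ✓ CMP  NZCV=0011
7: · SUBEQ
8: ✓ MOVPL  r2←0xc4
9: ✓ MOVNE  r4←0x03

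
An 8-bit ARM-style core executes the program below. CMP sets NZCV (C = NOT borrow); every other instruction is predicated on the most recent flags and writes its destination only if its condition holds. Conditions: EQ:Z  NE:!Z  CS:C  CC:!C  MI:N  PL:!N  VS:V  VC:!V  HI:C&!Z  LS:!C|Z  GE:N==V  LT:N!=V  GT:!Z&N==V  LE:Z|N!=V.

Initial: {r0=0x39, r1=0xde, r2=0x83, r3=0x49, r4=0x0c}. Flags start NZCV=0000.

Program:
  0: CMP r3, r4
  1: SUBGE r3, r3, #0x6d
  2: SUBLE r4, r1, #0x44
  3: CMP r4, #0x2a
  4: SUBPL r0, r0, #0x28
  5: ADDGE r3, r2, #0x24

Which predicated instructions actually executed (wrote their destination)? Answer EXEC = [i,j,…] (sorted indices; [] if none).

EXEC = [1]

[0] flags=0010 → (cmp)
[1] flags=0010 GE?T → r3=0xdc
[2] flags=0010 LE?F → skip
[3] flags=1000 → (cmp)
[4] flags=1000 PL?F → skip
[5] flags=1000 GE?F → skip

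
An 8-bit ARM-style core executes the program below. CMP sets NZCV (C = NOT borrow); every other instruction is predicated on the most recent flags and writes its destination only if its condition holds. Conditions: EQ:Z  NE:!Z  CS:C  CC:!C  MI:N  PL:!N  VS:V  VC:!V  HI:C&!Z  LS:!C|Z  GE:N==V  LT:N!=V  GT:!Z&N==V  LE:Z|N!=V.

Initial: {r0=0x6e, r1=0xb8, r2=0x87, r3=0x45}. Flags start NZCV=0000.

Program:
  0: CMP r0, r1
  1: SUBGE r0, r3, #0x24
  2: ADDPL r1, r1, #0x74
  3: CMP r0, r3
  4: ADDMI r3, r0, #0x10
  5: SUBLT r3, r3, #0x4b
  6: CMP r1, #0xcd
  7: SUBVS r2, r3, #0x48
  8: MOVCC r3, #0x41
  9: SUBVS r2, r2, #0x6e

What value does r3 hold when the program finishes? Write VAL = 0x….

VAL = 0x41

[0] flags=1001 → (cmp)
[1] flags=1001 GE?T → r0=0x21
[2] flags=1001 PL?F → skip
[3] flags=1000 → (cmp)
[4] flags=1000 MI?T → r3=0x31
[5] flags=1000 LT?T → r3=0xe6
[6] flags=1000 → (cmp)
[7] flags=1000 VS?F → skip
[8] flags=1000 CC?T → r3=0x41
[9] flags=1000 VS?F → skip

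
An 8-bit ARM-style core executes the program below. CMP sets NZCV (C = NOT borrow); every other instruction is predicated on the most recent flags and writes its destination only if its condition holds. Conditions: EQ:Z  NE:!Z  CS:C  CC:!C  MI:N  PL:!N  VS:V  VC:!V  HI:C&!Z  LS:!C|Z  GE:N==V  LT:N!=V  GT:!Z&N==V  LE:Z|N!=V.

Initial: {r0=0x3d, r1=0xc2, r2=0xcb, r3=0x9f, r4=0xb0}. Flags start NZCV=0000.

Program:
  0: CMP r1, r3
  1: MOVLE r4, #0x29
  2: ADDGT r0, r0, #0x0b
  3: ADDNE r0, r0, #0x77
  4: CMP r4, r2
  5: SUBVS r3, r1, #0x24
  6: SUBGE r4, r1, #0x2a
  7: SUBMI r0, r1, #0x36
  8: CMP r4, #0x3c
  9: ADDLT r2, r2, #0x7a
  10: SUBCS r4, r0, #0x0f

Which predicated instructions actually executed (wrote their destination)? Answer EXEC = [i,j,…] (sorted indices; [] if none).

EXEC = [2,3,7,9,10]

[0] flags=0010 → (cmp)
[1] flags=0010 LE?F → skip
[2] flags=0010 GT?T → r0=0x48
[3] flags=0010 NE?T → r0=0xbf
[4] flags=1000 → (cmp)
[5] flags=1000 VS?F → skip
[6] flags=1000 GE?F → skip
[7] flags=1000 MI?T → r0=0x8c
[8] flags=0011 → (cmp)
[9] flags=0011 LT?T → r2=0x45
[10] flags=0011 CS?T → r4=0x7d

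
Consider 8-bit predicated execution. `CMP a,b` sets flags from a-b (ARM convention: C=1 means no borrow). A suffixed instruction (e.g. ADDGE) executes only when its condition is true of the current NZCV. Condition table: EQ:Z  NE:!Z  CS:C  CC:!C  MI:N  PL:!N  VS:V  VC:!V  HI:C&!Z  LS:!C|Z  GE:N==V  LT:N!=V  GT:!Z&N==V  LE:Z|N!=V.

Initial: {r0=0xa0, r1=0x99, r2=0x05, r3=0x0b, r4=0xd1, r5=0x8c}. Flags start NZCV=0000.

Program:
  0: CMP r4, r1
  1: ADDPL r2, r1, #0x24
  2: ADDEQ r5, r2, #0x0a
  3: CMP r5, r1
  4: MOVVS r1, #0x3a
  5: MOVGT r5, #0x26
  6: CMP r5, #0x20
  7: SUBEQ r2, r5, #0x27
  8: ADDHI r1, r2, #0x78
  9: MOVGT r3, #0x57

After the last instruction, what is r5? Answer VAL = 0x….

VAL = 0x8c

[0] flags=0010 → (cmp)
[1] flags=0010 PL?T → r2=0xbd
[2] flags=0010 EQ?F → skip
[3] flags=1000 → (cmp)
[4] flags=1000 VS?F → skip
[5] flags=1000 GT?F → skip
[6] flags=0011 → (cmp)
[7] flags=0011 EQ?F → skip
[8] flags=0011 HI?T → r1=0x35
[9] flags=0011 GT?F → skip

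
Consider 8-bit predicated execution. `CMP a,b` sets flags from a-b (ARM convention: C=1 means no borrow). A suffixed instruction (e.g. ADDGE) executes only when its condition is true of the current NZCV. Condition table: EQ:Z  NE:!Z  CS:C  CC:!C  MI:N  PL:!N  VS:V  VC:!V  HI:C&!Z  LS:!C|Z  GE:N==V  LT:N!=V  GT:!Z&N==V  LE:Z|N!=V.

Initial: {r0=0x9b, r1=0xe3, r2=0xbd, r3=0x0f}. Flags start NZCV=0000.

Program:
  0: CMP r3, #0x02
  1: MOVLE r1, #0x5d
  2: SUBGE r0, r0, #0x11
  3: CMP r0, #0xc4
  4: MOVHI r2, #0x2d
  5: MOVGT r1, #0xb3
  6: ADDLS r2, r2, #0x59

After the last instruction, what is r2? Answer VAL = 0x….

0: ✓ CMP  NZCV=0010
1: · MOVLE
2: ✓ SUBGE  r0←0x8a
3: ✓ CMP  NZCV=1000
4: · MOVHI
5: · MOVGT
6: ✓ ADDLS  r2←0x16

VAL = 0x16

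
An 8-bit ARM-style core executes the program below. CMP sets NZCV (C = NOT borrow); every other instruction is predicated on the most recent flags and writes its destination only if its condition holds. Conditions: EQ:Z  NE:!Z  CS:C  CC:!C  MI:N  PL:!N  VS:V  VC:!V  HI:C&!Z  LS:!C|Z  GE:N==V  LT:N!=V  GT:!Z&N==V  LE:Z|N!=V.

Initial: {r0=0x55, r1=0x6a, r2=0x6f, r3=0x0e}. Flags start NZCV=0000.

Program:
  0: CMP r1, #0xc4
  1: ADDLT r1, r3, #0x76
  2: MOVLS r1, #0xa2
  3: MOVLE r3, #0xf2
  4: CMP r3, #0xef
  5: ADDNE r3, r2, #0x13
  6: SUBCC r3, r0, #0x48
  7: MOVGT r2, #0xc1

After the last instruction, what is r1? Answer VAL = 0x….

0: ✓ CMP  NZCV=1001
1: · ADDLT
2: ✓ MOVLS  r1←0xa2
3: · MOVLE
4: ✓ CMP  NZCV=0000
5: ✓ ADDNE  r3←0x82
6: ✓ SUBCC  r3←0x0d
7: ✓ MOVGT  r2←0xc1

VAL = 0xa2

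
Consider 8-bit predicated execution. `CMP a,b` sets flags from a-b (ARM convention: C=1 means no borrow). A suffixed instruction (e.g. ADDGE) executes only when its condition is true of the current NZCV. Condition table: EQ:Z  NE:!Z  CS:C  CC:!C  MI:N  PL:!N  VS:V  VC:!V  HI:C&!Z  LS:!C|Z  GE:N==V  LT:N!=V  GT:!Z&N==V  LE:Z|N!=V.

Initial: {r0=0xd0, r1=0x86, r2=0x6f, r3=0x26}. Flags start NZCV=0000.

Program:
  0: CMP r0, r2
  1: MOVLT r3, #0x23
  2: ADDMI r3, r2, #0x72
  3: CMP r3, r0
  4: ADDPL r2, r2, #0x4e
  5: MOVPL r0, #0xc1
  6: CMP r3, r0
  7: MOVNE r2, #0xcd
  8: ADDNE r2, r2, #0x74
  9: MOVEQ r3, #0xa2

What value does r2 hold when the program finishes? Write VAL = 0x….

[0] flags=0011 → (cmp)
[1] flags=0011 LT?T → r3=0x23
[2] flags=0011 MI?F → skip
[3] flags=0000 → (cmp)
[4] flags=0000 PL?T → r2=0xbd
[5] flags=0000 PL?T → r0=0xc1
[6] flags=0000 → (cmp)
[7] flags=0000 NE?T → r2=0xcd
[8] flags=0000 NE?T → r2=0x41
[9] flags=0000 EQ?F → skip

VAL = 0x41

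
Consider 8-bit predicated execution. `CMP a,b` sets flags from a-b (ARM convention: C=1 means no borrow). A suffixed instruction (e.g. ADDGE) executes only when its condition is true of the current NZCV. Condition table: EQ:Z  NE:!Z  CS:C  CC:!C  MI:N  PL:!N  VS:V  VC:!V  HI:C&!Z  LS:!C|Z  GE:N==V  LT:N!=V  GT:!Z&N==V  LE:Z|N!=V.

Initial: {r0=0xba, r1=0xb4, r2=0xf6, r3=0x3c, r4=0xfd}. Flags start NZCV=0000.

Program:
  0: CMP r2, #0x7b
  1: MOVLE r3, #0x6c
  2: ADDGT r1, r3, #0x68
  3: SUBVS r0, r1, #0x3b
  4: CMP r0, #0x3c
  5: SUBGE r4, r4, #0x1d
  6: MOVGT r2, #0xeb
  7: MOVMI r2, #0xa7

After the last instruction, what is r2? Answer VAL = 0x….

VAL = 0xeb

0: ✓ CMP  NZCV=0011
1: ✓ MOVLE  r3←0x6c
2: · ADDGT
3: ✓ SUBVS  r0←0x79
4: ✓ CMP  NZCV=0010
5: ✓ SUBGE  r4←0xe0
6: ✓ MOVGT  r2←0xeb
7: · MOVMI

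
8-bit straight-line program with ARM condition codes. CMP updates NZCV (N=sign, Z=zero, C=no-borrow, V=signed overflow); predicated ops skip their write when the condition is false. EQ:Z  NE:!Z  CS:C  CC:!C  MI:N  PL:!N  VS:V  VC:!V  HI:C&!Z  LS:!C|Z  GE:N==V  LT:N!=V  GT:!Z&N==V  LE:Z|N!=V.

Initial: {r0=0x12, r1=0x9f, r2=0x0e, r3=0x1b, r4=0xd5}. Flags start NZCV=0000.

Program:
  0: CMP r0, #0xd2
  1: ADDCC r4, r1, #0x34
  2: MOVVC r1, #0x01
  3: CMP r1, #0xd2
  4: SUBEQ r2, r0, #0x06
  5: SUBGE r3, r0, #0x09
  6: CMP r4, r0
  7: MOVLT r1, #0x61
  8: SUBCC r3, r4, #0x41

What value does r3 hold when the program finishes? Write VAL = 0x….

VAL = 0x09

[0] flags=0000 → (cmp)
[1] flags=0000 CC?T → r4=0xd3
[2] flags=0000 VC?T → r1=0x01
[3] flags=0000 → (cmp)
[4] flags=0000 EQ?F → skip
[5] flags=0000 GE?T → r3=0x09
[6] flags=1010 → (cmp)
[7] flags=1010 LT?T → r1=0x61
[8] flags=1010 CC?F → skip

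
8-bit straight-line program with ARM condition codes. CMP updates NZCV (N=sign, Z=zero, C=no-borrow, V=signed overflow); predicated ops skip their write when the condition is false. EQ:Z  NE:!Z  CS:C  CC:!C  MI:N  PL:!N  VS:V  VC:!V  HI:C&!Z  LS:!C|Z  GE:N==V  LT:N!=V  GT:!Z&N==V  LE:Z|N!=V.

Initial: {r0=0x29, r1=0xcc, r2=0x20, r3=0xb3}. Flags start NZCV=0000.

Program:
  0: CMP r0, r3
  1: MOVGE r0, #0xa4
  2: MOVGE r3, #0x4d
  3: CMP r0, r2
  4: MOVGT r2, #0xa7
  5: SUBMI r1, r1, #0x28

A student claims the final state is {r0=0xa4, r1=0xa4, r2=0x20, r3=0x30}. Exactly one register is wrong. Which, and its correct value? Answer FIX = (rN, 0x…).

[0] flags=0000 → (cmp)
[1] flags=0000 GE?T → r0=0xa4
[2] flags=0000 GE?T → r3=0x4d
[3] flags=1010 → (cmp)
[4] flags=1010 GT?F → skip
[5] flags=1010 MI?T → r1=0xa4

FIX = (r3, 0x4d)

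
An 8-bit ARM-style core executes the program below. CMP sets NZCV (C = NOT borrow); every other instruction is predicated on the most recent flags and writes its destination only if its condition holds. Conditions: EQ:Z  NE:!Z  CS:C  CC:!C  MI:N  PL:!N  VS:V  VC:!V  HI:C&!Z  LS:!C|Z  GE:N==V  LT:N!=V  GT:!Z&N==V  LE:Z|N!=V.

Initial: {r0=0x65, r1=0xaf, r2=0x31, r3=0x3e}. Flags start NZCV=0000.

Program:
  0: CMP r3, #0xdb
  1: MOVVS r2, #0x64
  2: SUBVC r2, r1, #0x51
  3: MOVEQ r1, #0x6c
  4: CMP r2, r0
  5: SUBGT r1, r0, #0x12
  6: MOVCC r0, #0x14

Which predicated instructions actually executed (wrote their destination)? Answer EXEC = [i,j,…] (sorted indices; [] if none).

0: ✓ CMP  NZCV=0000
1: · MOVVS
2: ✓ SUBVC  r2←0x5e
3: · MOVEQ
4: ✓ CMP  NZCV=1000
5: · SUBGT
6: ✓ MOVCC  r0←0x14

EXEC = [2,6]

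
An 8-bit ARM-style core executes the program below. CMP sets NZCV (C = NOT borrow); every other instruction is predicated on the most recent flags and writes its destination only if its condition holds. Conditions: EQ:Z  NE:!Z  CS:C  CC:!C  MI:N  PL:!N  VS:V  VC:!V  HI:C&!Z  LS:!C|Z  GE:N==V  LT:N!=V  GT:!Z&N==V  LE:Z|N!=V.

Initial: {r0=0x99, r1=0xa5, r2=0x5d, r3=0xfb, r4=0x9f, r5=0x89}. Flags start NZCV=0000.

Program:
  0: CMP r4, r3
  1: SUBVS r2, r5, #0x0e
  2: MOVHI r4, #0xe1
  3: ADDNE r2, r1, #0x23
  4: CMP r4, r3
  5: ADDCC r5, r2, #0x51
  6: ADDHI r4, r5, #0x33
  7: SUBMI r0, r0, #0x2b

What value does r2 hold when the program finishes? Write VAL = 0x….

VAL = 0xc8

0: ✓ CMP  NZCV=1000
1: · SUBVS
2: · MOVHI
3: ✓ ADDNE  r2←0xc8
4: ✓ CMP  NZCV=1000
5: ✓ ADDCC  r5←0x19
6: · ADDHI
7: ✓ SUBMI  r0←0x6e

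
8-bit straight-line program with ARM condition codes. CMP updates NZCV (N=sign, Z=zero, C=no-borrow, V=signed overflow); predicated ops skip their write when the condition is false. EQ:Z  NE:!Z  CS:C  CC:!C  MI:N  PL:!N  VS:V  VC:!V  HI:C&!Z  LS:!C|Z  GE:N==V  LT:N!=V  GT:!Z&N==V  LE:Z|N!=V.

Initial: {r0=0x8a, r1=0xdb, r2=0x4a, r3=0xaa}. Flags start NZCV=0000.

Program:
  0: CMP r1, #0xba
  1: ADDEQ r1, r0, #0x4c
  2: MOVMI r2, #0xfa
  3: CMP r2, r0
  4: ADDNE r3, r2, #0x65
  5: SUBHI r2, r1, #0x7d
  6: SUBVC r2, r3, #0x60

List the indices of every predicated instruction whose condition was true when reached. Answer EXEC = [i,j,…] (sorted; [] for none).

[0] flags=0010 → (cmp)
[1] flags=0010 EQ?F → skip
[2] flags=0010 MI?F → skip
[3] flags=1001 → (cmp)
[4] flags=1001 NE?T → r3=0xaf
[5] flags=1001 HI?F → skip
[6] flags=1001 VC?F → skip

EXEC = [4]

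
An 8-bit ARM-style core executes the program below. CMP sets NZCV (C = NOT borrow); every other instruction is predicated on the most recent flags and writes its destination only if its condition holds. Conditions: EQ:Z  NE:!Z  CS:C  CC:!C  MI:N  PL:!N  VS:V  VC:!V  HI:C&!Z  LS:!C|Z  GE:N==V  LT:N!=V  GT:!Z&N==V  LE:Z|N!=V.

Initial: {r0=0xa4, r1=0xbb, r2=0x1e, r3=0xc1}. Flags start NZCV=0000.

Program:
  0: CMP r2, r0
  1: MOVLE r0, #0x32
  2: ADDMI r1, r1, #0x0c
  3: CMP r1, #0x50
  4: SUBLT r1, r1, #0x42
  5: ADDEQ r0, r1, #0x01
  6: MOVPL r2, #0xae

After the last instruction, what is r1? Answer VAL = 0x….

VAL = 0x79

0: ✓ CMP  NZCV=0000
1: · MOVLE
2: · ADDMI
3: ✓ CMP  NZCV=0011
4: ✓ SUBLT  r1←0x79
5: · ADDEQ
6: ✓ MOVPL  r2←0xae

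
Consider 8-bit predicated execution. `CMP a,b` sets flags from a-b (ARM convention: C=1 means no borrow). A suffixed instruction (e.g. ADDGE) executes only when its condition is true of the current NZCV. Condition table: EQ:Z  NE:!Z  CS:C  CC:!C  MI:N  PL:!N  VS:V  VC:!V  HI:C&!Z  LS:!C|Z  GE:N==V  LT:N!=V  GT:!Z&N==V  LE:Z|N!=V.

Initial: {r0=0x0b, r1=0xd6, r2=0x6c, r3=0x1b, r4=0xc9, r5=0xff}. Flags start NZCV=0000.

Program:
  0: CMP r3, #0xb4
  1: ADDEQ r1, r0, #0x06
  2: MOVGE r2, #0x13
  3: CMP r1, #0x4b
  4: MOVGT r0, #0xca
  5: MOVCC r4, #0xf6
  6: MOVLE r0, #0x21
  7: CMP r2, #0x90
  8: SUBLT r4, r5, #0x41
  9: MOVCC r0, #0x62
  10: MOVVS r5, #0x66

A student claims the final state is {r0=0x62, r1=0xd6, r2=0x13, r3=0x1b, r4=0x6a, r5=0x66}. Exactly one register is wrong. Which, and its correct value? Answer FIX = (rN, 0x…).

FIX = (r4, 0xc9)

[0] flags=0000 → (cmp)
[1] flags=0000 EQ?F → skip
[2] flags=0000 GE?T → r2=0x13
[3] flags=1010 → (cmp)
[4] flags=1010 GT?F → skip
[5] flags=1010 CC?F → skip
[6] flags=1010 LE?T → r0=0x21
[7] flags=1001 → (cmp)
[8] flags=1001 LT?F → skip
[9] flags=1001 CC?T → r0=0x62
[10] flags=1001 VS?T → r5=0x66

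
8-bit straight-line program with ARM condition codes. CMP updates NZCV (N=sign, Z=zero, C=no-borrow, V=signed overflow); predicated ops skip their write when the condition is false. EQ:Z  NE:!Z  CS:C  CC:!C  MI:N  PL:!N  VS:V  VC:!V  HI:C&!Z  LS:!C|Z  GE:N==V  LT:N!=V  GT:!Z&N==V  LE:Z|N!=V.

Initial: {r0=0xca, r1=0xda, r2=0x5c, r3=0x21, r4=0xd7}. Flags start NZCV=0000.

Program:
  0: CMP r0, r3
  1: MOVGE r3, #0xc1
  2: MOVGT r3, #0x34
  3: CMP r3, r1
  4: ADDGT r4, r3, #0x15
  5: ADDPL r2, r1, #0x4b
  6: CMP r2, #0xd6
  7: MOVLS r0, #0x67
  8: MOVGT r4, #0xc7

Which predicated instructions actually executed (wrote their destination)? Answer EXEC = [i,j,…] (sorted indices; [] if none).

[0] flags=1010 → (cmp)
[1] flags=1010 GE?F → skip
[2] flags=1010 GT?F → skip
[3] flags=0000 → (cmp)
[4] flags=0000 GT?T → r4=0x36
[5] flags=0000 PL?T → r2=0x25
[6] flags=0000 → (cmp)
[7] flags=0000 LS?T → r0=0x67
[8] flags=0000 GT?T → r4=0xc7

EXEC = [4,5,7,8]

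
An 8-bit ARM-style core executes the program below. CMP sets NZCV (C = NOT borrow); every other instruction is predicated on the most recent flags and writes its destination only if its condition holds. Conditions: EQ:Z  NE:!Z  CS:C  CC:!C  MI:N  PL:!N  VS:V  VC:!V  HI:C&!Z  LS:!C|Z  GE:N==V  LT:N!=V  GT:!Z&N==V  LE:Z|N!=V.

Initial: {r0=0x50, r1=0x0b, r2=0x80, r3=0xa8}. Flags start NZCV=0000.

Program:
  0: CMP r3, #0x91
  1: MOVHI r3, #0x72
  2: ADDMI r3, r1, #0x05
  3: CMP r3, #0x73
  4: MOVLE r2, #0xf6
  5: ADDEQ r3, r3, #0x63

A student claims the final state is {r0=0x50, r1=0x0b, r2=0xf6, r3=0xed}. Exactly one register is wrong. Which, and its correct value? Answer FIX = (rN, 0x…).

FIX = (r3, 0x72)

0: ✓ CMP  NZCV=0010
1: ✓ MOVHI  r3←0x72
2: · ADDMI
3: ✓ CMP  NZCV=1000
4: ✓ MOVLE  r2←0xf6
5: · ADDEQ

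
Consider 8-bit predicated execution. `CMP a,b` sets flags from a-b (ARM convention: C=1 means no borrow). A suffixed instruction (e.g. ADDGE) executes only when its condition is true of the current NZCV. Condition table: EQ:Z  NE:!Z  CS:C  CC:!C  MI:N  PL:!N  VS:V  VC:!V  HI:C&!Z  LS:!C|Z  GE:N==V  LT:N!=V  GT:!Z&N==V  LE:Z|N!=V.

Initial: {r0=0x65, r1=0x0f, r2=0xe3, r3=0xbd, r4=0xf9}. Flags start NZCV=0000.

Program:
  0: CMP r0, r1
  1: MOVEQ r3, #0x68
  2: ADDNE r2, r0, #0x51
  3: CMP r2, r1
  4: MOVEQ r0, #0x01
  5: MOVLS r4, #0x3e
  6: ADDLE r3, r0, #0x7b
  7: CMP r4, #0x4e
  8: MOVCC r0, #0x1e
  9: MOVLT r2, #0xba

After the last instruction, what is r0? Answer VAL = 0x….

VAL = 0x65

0: ✓ CMP  NZCV=0010
1: · MOVEQ
2: ✓ ADDNE  r2←0xb6
3: ✓ CMP  NZCV=1010
4: · MOVEQ
5: · MOVLS
6: ✓ ADDLE  r3←0xe0
7: ✓ CMP  NZCV=1010
8: · MOVCC
9: ✓ MOVLT  r2←0xba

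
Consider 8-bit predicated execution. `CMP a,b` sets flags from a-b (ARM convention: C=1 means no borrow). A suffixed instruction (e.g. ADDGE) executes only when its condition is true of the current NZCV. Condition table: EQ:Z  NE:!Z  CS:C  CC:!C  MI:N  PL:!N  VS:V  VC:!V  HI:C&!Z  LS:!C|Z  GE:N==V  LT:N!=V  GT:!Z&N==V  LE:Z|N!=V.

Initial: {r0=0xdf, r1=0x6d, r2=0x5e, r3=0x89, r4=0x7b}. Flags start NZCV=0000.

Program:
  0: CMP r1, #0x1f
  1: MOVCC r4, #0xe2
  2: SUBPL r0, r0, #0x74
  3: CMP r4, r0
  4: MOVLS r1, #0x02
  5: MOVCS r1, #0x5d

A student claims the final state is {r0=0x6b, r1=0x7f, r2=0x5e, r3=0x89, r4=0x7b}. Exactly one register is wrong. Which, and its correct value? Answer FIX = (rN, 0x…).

[0] flags=0010 → (cmp)
[1] flags=0010 CC?F → skip
[2] flags=0010 PL?T → r0=0x6b
[3] flags=0010 → (cmp)
[4] flags=0010 LS?F → skip
[5] flags=0010 CS?T → r1=0x5d

FIX = (r1, 0x5d)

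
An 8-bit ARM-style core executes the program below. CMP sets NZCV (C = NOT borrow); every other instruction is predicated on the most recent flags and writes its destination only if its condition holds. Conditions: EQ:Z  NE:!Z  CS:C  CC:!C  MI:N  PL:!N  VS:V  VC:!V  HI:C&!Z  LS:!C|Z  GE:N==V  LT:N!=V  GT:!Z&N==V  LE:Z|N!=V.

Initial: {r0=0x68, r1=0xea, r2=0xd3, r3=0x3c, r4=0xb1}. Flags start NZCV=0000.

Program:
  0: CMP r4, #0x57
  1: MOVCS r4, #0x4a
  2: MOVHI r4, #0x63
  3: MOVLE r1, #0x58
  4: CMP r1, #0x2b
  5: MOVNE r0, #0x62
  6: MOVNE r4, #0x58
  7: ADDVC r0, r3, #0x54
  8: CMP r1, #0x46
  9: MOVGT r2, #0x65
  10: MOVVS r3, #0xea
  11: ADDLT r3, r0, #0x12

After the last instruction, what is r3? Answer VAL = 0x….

VAL = 0x3c

[0] flags=0011 → (cmp)
[1] flags=0011 CS?T → r4=0x4a
[2] flags=0011 HI?T → r4=0x63
[3] flags=0011 LE?T → r1=0x58
[4] flags=0010 → (cmp)
[5] flags=0010 NE?T → r0=0x62
[6] flags=0010 NE?T → r4=0x58
[7] flags=0010 VC?T → r0=0x90
[8] flags=0010 → (cmp)
[9] flags=0010 GT?T → r2=0x65
[10] flags=0010 VS?F → skip
[11] flags=0010 LT?F → skip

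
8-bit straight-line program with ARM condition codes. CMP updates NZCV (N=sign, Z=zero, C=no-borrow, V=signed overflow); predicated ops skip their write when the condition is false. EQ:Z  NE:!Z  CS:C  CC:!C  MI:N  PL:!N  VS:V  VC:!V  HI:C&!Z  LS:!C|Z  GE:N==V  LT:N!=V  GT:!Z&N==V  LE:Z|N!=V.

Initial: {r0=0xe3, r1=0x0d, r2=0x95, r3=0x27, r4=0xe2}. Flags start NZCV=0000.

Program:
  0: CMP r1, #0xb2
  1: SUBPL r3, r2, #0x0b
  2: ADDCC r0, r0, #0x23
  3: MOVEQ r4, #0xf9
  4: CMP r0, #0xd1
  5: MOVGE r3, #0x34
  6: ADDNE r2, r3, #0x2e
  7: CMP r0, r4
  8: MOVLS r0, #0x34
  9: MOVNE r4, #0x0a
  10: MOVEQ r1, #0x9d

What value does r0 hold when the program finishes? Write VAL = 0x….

VAL = 0x34

[0] flags=0000 → (cmp)
[1] flags=0000 PL?T → r3=0x8a
[2] flags=0000 CC?T → r0=0x06
[3] flags=0000 EQ?F → skip
[4] flags=0000 → (cmp)
[5] flags=0000 GE?T → r3=0x34
[6] flags=0000 NE?T → r2=0x62
[7] flags=0000 → (cmp)
[8] flags=0000 LS?T → r0=0x34
[9] flags=0000 NE?T → r4=0x0a
[10] flags=0000 EQ?F → skip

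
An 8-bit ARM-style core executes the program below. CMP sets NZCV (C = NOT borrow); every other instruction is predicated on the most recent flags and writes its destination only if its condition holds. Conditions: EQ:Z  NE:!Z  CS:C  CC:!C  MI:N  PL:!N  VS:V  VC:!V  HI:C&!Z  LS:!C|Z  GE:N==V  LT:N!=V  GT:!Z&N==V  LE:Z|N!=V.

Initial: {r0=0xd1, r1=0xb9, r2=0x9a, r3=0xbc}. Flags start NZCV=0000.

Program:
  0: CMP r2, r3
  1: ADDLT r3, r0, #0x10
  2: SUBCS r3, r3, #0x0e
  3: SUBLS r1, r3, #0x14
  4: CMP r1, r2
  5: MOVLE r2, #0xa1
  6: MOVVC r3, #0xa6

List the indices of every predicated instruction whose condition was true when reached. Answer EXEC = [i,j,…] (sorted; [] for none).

EXEC = [1,3,6]

0: ✓ CMP  NZCV=1000
1: ✓ ADDLT  r3←0xe1
2: · SUBCS
3: ✓ SUBLS  r1←0xcd
4: ✓ CMP  NZCV=0010
5: · MOVLE
6: ✓ MOVVC  r3←0xa6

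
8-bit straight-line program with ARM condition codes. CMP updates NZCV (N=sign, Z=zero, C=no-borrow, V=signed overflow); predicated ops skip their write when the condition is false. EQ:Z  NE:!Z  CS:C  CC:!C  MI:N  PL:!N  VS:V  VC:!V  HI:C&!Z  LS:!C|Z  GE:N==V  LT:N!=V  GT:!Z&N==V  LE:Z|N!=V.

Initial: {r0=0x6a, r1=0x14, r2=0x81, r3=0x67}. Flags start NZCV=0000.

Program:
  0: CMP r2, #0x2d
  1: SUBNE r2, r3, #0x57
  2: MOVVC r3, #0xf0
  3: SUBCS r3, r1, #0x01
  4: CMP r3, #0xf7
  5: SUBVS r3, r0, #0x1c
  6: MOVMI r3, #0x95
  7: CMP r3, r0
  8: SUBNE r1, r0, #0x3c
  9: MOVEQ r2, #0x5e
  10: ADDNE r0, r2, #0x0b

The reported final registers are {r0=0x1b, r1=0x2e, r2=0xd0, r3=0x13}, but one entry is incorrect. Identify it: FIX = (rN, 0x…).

FIX = (r2, 0x10)

[0] flags=0011 → (cmp)
[1] flags=0011 NE?T → r2=0x10
[2] flags=0011 VC?F → skip
[3] flags=0011 CS?T → r3=0x13
[4] flags=0000 → (cmp)
[5] flags=0000 VS?F → skip
[6] flags=0000 MI?F → skip
[7] flags=1000 → (cmp)
[8] flags=1000 NE?T → r1=0x2e
[9] flags=1000 EQ?F → skip
[10] flags=1000 NE?T → r0=0x1b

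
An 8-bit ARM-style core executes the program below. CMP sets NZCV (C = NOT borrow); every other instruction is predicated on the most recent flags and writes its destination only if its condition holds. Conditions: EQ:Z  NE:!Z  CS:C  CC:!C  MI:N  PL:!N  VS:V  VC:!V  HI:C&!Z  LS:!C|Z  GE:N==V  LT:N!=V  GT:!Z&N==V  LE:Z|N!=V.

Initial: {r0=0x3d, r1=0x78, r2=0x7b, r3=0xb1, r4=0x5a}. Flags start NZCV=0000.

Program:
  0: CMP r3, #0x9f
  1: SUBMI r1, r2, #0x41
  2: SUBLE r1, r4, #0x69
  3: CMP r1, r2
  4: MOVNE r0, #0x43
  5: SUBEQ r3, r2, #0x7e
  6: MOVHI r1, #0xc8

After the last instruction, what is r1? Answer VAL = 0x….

VAL = 0x78

[0] flags=0010 → (cmp)
[1] flags=0010 MI?F → skip
[2] flags=0010 LE?F → skip
[3] flags=1000 → (cmp)
[4] flags=1000 NE?T → r0=0x43
[5] flags=1000 EQ?F → skip
[6] flags=1000 HI?F → skip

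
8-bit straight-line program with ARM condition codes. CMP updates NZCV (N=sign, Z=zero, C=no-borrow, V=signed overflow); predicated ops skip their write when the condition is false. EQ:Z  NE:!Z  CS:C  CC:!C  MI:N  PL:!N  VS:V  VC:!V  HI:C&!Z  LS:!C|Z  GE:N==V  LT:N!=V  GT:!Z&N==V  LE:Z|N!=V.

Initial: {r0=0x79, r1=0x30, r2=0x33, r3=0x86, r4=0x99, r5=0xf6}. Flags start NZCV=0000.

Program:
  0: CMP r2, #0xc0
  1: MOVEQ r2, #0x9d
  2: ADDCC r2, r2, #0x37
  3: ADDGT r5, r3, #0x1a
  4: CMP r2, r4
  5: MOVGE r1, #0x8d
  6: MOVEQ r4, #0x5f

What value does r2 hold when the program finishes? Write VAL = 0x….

[0] flags=0000 → (cmp)
[1] flags=0000 EQ?F → skip
[2] flags=0000 CC?T → r2=0x6a
[3] flags=0000 GT?T → r5=0xa0
[4] flags=1001 → (cmp)
[5] flags=1001 GE?T → r1=0x8d
[6] flags=1001 EQ?F → skip

VAL = 0x6a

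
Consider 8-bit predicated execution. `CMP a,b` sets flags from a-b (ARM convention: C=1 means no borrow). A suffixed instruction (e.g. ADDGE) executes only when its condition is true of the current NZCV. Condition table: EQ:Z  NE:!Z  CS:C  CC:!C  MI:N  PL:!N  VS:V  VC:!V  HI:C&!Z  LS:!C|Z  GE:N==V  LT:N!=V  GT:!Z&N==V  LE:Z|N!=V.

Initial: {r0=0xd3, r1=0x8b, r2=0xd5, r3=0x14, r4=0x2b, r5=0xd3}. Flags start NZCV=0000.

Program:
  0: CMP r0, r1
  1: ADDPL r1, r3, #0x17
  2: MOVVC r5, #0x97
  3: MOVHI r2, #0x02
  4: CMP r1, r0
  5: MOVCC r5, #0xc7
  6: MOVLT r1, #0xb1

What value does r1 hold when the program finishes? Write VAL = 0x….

VAL = 0x2b

0: ✓ CMP  NZCV=0010
1: ✓ ADDPL  r1←0x2b
2: ✓ MOVVC  r5←0x97
3: ✓ MOVHI  r2←0x02
4: ✓ CMP  NZCV=0000
5: ✓ MOVCC  r5←0xc7
6: · MOVLT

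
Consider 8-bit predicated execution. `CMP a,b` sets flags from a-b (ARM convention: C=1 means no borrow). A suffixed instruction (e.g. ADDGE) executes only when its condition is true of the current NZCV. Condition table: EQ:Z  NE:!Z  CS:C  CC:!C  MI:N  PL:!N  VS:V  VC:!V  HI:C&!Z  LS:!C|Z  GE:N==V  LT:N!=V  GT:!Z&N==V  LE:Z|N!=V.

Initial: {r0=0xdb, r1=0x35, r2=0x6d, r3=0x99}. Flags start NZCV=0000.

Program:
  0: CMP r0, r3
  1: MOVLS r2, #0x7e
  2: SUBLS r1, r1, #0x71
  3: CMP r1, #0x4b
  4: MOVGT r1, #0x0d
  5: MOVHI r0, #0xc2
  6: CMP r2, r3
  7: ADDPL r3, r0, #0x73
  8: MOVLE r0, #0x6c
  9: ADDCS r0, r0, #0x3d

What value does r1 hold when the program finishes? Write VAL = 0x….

VAL = 0x35

0: ✓ CMP  NZCV=0010
1: · MOVLS
2: · SUBLS
3: ✓ CMP  NZCV=1000
4: · MOVGT
5: · MOVHI
6: ✓ CMP  NZCV=1001
7: · ADDPL
8: · MOVLE
9: · ADDCS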